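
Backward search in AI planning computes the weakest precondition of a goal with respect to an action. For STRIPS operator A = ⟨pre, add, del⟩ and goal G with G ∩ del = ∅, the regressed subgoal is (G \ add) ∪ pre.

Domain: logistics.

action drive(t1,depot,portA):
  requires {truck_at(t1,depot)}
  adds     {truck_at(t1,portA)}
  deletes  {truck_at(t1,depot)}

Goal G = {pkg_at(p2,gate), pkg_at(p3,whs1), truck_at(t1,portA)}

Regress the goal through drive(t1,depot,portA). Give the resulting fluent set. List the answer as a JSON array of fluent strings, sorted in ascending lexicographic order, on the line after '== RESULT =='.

Regress:
  G ∩ del = {}  (empty — regression defined)
  G \ add = {pkg_at(p2,gate), pkg_at(p3,whs1), truck_at(t1,portA)} \ {truck_at(t1,portA)} = {pkg_at(p2,gate), pkg_at(p3,whs1)}
  ∪ pre   = {pkg_at(p2,gate), pkg_at(p3,whs1)} ∪ {truck_at(t1,depot)}
          = {pkg_at(p2,gate), pkg_at(p3,whs1), truck_at(t1,depot)}

== RESULT ==
["pkg_at(p2,gate)", "pkg_at(p3,whs1)", "truck_at(t1,depot)"]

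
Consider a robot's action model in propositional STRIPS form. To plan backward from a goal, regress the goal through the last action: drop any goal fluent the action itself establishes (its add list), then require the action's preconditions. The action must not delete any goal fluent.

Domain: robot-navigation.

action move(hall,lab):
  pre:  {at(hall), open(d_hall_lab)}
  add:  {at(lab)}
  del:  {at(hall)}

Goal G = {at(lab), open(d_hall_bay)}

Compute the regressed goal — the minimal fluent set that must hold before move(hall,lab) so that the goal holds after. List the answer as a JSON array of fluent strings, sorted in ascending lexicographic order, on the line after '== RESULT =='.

Compute (G \ add) ∪ pre:
  G ∩ del = {}  (empty — regression defined)
  G \ add = {at(lab), open(d_hall_bay)} \ {at(lab)} = {open(d_hall_bay)}
  ∪ pre   = {open(d_hall_bay)} ∪ {at(hall), open(d_hall_lab)}
          = {at(hall), open(d_hall_bay), open(d_hall_lab)}

== RESULT ==
["at(hall)", "open(d_hall_bay)", "open(d_hall_lab)"]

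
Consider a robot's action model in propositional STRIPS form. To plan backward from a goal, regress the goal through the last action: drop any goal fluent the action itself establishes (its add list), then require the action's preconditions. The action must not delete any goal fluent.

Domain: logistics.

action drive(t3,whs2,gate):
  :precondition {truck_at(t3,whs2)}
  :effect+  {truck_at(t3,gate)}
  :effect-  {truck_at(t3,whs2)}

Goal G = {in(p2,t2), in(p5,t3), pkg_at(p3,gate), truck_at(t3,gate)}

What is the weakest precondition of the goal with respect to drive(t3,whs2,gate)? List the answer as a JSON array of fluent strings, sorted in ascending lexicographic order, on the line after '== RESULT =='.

Compute (G \ add) ∪ pre:
  G ∩ del = {}  (empty — regression defined)
  G \ add = {in(p2,t2), in(p5,t3), pkg_at(p3,gate), truck_at(t3,gate)} \ {truck_at(t3,gate)} = {in(p2,t2), in(p5,t3), pkg_at(p3,gate)}
  ∪ pre   = {in(p2,t2), in(p5,t3), pkg_at(p3,gate)} ∪ {truck_at(t3,whs2)}
          = {in(p2,t2), in(p5,t3), pkg_at(p3,gate), truck_at(t3,whs2)}

== RESULT ==
["in(p2,t2)", "in(p5,t3)", "pkg_at(p3,gate)", "truck_at(t3,whs2)"]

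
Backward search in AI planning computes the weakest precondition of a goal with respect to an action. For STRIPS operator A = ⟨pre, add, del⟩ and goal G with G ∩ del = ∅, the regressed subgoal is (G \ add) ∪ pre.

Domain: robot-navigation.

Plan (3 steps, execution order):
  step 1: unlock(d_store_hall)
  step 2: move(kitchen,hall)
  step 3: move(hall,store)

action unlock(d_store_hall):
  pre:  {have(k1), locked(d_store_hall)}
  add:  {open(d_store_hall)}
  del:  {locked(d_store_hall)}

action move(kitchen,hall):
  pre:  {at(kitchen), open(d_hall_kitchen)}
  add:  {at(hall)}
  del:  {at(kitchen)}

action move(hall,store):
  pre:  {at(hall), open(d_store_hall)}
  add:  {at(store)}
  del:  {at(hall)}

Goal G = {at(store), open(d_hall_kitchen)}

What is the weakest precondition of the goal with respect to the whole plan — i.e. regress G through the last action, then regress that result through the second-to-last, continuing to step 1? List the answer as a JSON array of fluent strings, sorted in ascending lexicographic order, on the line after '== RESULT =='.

Regress step by step:
  through step 3 (move(hall,store)): drop {at(store)}, keep {open(d_hall_kitchen)}, require {at(hall), open(d_store_hall)}
    → {at(hall), open(d_hall_kitchen), open(d_store_hall)}
  through step 2 (move(kitchen,hall)): drop {at(hall)}, keep {open(d_hall_kitchen), open(d_store_hall)}, require {at(kitchen), open(d_hall_kitchen)}
    → {at(kitchen), open(d_hall_kitchen), open(d_store_hall)}
  through step 1 (unlock(d_store_hall)): drop {open(d_store_hall)}, keep {at(kitchen), open(d_hall_kitchen)}, require {have(k1), locked(d_store_hall)}
    → {at(kitchen), have(k1), locked(d_store_hall), open(d_hall_kitchen)}

== RESULT ==
["at(kitchen)", "have(k1)", "locked(d_store_hall)", "open(d_hall_kitchen)"]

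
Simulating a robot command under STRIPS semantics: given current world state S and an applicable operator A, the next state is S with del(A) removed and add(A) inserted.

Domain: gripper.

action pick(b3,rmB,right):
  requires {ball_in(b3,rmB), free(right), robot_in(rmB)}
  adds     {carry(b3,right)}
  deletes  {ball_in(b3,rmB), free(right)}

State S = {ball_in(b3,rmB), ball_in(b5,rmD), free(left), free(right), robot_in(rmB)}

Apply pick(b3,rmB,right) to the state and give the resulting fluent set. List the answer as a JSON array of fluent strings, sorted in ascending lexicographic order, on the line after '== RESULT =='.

Progress:
  pre ⊆ S: {ball_in(b3,rmB), free(right), robot_in(rmB)} ⊆ S  — applicable
  S \ del = {ball_in(b5,rmD), free(left), robot_in(rmB)}
  ∪ add   = {ball_in(b5,rmD), carry(b3,right), free(left), robot_in(rmB)}

== RESULT ==
["ball_in(b5,rmD)", "carry(b3,right)", "free(left)", "robot_in(rmB)"]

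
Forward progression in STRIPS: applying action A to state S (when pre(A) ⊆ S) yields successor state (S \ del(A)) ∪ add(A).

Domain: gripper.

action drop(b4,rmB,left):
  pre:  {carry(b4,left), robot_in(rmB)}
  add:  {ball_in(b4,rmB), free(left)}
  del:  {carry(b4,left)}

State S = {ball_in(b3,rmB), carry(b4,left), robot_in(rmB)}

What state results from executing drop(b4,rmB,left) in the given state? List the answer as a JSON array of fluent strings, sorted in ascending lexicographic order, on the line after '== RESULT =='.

Progress:
  pre ⊆ S: {carry(b4,left), robot_in(rmB)} ⊆ S  — applicable
  S \ del = {ball_in(b3,rmB), robot_in(rmB)}
  ∪ add   = {ball_in(b3,rmB), ball_in(b4,rmB), free(left), robot_in(rmB)}

== RESULT ==
["ball_in(b3,rmB)", "ball_in(b4,rmB)", "free(left)", "robot_in(rmB)"]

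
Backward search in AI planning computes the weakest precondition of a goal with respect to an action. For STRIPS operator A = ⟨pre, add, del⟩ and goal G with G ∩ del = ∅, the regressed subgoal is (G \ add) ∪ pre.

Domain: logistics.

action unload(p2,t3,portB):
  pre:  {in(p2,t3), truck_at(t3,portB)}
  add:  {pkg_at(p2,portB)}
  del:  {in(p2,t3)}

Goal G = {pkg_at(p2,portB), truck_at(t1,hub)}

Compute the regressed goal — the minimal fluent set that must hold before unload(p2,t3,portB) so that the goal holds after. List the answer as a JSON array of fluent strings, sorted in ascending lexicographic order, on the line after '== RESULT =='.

Regress:
  G ∩ del = {}  (empty — regression defined)
  G \ add = {pkg_at(p2,portB), truck_at(t1,hub)} \ {pkg_at(p2,portB)} = {truck_at(t1,hub)}
  ∪ pre   = {truck_at(t1,hub)} ∪ {in(p2,t3), truck_at(t3,portB)}
          = {in(p2,t3), truck_at(t1,hub), truck_at(t3,portB)}

== RESULT ==
["in(p2,t3)", "truck_at(t1,hub)", "truck_at(t3,portB)"]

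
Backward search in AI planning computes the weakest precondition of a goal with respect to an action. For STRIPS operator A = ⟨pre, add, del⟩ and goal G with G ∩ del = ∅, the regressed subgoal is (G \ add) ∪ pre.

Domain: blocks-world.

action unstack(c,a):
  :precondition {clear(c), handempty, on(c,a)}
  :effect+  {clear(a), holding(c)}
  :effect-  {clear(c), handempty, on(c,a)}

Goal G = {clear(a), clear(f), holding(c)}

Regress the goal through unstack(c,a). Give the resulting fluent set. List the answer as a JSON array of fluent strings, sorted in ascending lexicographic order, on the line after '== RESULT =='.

Compute (G \ add) ∪ pre:
  G ∩ del = {}  (empty — regression defined)
  G \ add = {clear(a), clear(f), holding(c)} \ {clear(a), holding(c)} = {clear(f)}
  ∪ pre   = {clear(f)} ∪ {clear(c), handempty, on(c,a)}
          = {clear(c), clear(f), handempty, on(c,a)}

== RESULT ==
["clear(c)", "clear(f)", "handempty", "on(c,a)"]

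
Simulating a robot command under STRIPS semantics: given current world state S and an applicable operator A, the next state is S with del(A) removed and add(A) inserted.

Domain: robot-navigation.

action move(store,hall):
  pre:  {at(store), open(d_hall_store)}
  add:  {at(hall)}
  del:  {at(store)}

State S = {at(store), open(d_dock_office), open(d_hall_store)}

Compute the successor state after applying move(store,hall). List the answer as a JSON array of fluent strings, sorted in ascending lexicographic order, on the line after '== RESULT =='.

Progress:
  pre ⊆ S: {at(store), open(d_hall_store)} ⊆ S  — applicable
  S \ del = {open(d_dock_office), open(d_hall_store)}
  ∪ add   = {at(hall), open(d_dock_office), open(d_hall_store)}

== RESULT ==
["at(hall)", "open(d_dock_office)", "open(d_hall_store)"]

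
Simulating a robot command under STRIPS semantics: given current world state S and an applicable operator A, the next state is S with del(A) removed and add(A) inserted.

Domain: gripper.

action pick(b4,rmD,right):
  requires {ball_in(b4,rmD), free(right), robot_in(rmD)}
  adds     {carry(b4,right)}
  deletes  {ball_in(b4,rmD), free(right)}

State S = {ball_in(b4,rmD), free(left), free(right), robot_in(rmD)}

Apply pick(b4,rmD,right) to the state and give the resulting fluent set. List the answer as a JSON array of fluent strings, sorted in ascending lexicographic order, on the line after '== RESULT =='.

Compute (S \ del) ∪ add:
  pre ⊆ S: {ball_in(b4,rmD), free(right), robot_in(rmD)} ⊆ S  — applicable
  S \ del = {free(left), robot_in(rmD)}
  ∪ add   = {carry(b4,right), free(left), robot_in(rmD)}

== RESULT ==
["carry(b4,right)", "free(left)", "robot_in(rmD)"]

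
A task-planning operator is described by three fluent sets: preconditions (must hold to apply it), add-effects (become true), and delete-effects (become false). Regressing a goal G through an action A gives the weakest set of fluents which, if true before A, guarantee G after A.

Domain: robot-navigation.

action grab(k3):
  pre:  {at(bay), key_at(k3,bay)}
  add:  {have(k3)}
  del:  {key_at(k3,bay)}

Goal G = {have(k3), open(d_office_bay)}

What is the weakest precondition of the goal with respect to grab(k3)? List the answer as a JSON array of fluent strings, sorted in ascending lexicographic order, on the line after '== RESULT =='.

Compute (G \ add) ∪ pre:
  G ∩ del = {}  (empty — regression defined)
  G \ add = {have(k3), open(d_office_bay)} \ {have(k3)} = {open(d_office_bay)}
  ∪ pre   = {open(d_office_bay)} ∪ {at(bay), key_at(k3,bay)}
          = {at(bay), key_at(k3,bay), open(d_office_bay)}

== RESULT ==
["at(bay)", "key_at(k3,bay)", "open(d_office_bay)"]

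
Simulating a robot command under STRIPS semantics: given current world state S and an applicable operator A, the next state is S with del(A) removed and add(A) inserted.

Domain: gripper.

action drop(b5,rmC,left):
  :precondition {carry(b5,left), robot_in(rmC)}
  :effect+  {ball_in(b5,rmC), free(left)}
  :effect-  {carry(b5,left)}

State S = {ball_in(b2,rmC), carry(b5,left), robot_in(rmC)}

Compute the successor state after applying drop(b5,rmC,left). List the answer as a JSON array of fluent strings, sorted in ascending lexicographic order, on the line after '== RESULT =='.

Compute (S \ del) ∪ add:
  pre ⊆ S: {carry(b5,left), robot_in(rmC)} ⊆ S  — applicable
  S \ del = {ball_in(b2,rmC), robot_in(rmC)}
  ∪ add   = {ball_in(b2,rmC), ball_in(b5,rmC), free(left), robot_in(rmC)}

== RESULT ==
["ball_in(b2,rmC)", "ball_in(b5,rmC)", "free(left)", "robot_in(rmC)"]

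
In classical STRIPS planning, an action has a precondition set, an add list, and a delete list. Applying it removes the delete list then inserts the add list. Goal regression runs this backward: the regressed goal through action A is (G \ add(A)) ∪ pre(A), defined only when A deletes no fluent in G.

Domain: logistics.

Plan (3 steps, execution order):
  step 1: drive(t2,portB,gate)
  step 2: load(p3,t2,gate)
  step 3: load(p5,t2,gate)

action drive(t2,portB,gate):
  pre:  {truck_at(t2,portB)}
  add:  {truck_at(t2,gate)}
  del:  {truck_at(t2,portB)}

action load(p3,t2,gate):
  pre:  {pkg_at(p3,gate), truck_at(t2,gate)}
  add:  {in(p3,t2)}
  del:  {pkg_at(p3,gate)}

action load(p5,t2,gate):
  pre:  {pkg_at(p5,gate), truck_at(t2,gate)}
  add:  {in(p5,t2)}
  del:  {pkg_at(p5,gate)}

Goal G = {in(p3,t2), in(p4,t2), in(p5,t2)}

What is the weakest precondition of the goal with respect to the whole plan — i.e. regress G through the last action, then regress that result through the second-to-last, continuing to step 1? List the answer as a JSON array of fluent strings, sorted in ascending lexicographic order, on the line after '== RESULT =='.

Work backward from the goal:
  through step 3 (load(p5,t2,gate)): drop {in(p5,t2)}, keep {in(p3,t2), in(p4,t2)}, require {pkg_at(p5,gate), truck_at(t2,gate)}
    → {in(p3,t2), in(p4,t2), pkg_at(p5,gate), truck_at(t2,gate)}
  through step 2 (load(p3,t2,gate)): drop {in(p3,t2)}, keep {in(p4,t2), pkg_at(p5,gate), truck_at(t2,gate)}, require {pkg_at(p3,gate), truck_at(t2,gate)}
    → {in(p4,t2), pkg_at(p3,gate), pkg_at(p5,gate), truck_at(t2,gate)}
  through step 1 (drive(t2,portB,gate)): drop {truck_at(t2,gate)}, keep {in(p4,t2), pkg_at(p3,gate), pkg_at(p5,gate)}, require {truck_at(t2,portB)}
    → {in(p4,t2), pkg_at(p3,gate), pkg_at(p5,gate), truck_at(t2,portB)}

== RESULT ==
["in(p4,t2)", "pkg_at(p3,gate)", "pkg_at(p5,gate)", "truck_at(t2,portB)"]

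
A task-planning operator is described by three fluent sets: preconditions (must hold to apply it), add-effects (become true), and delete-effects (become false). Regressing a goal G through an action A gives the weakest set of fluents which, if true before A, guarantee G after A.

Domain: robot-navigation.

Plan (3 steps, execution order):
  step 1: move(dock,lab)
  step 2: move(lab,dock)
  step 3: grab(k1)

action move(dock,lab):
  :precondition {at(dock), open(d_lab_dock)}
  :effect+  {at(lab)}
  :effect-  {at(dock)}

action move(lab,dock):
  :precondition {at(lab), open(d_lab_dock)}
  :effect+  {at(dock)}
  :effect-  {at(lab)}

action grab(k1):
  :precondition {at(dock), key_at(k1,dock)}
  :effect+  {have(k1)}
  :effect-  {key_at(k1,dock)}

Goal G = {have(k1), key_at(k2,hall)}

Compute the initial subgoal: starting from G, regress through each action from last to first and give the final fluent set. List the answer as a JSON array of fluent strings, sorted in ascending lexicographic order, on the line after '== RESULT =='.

Work backward from the goal:
  through step 3 (grab(k1)): drop {have(k1)}, keep {key_at(k2,hall)}, require {at(dock), key_at(k1,dock)}
    → {at(dock), key_at(k1,dock), key_at(k2,hall)}
  through step 2 (move(lab,dock)): drop {at(dock)}, keep {key_at(k1,dock), key_at(k2,hall)}, require {at(lab), open(d_lab_dock)}
    → {at(lab), key_at(k1,dock), key_at(k2,hall), open(d_lab_dock)}
  through step 1 (move(dock,lab)): drop {at(lab)}, keep {key_at(k1,dock), key_at(k2,hall), open(d_lab_dock)}, require {at(dock), open(d_lab_dock)}
    → {at(dock), key_at(k1,dock), key_at(k2,hall), open(d_lab_dock)}

== RESULT ==
["at(dock)", "key_at(k1,dock)", "key_at(k2,hall)", "open(d_lab_dock)"]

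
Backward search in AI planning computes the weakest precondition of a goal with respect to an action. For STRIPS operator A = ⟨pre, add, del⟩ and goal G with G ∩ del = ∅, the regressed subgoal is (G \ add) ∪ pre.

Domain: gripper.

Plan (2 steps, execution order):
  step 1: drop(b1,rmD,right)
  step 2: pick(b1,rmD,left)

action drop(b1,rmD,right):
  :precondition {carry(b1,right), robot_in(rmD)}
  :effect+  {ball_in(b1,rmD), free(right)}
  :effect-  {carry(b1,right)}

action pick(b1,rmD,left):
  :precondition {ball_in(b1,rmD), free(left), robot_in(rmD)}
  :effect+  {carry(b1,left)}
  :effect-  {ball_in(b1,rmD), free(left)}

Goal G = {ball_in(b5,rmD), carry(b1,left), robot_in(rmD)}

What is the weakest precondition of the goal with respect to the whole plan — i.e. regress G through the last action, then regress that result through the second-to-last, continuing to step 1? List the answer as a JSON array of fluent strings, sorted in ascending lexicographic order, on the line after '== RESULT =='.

Work backward from the goal:
  through step 2 (pick(b1,rmD,left)): drop {carry(b1,left)}, keep {ball_in(b5,rmD), robot_in(rmD)}, require {ball_in(b1,rmD), free(left), robot_in(rmD)}
    → {ball_in(b1,rmD), ball_in(b5,rmD), free(left), robot_in(rmD)}
  through step 1 (drop(b1,rmD,right)): drop {ball_in(b1,rmD)}, keep {ball_in(b5,rmD), free(left), robot_in(rmD)}, require {carry(b1,right), robot_in(rmD)}
    → {ball_in(b5,rmD), carry(b1,right), free(left), robot_in(rmD)}

== RESULT ==
["ball_in(b5,rmD)", "carry(b1,right)", "free(left)", "robot_in(rmD)"]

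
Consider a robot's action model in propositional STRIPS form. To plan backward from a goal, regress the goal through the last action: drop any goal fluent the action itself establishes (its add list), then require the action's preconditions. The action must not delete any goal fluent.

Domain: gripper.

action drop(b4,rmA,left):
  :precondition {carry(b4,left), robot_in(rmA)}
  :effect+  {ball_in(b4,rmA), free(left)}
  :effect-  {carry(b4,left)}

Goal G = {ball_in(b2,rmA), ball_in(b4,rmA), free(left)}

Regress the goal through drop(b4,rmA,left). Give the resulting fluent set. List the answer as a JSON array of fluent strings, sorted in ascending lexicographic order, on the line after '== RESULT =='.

Regress:
  G ∩ del = {}  (empty — regression defined)
  G \ add = {ball_in(b2,rmA), ball_in(b4,rmA), free(left)} \ {ball_in(b4,rmA), free(left)} = {ball_in(b2,rmA)}
  ∪ pre   = {ball_in(b2,rmA)} ∪ {carry(b4,left), robot_in(rmA)}
          = {ball_in(b2,rmA), carry(b4,left), robot_in(rmA)}

== RESULT ==
["ball_in(b2,rmA)", "carry(b4,left)", "robot_in(rmA)"]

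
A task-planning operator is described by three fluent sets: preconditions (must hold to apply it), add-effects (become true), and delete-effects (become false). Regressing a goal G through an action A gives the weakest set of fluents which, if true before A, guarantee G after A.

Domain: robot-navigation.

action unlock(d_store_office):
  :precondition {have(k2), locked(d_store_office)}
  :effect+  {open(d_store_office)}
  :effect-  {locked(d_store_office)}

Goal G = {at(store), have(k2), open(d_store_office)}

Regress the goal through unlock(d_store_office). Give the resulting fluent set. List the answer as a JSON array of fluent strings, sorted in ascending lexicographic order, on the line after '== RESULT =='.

Regress:
  G ∩ del = {}  (empty — regression defined)
  G \ add = {at(store), have(k2), open(d_store_office)} \ {open(d_store_office)} = {at(store), have(k2)}
  ∪ pre   = {at(store), have(k2)} ∪ {have(k2), locked(d_store_office)}
          = {at(store), have(k2), locked(d_store_office)}

== RESULT ==
["at(store)", "have(k2)", "locked(d_store_office)"]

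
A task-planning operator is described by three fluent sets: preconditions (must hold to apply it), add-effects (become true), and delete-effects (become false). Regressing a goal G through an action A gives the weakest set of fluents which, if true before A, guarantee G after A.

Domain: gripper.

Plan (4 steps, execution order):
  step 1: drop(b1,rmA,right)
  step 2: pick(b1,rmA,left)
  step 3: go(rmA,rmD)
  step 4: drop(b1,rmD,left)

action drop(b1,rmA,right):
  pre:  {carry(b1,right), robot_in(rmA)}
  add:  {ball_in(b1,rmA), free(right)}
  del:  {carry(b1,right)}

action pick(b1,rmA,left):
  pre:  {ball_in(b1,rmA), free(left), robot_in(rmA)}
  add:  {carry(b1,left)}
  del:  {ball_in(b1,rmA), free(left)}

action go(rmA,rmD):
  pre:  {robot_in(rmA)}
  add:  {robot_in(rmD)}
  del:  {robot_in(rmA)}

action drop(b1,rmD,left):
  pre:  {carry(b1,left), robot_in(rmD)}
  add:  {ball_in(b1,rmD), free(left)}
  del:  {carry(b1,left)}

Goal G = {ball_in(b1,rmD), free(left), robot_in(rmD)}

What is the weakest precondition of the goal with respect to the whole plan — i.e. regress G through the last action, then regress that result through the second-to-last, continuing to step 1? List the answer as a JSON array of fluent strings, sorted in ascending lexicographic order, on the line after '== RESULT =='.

Work backward from the goal:
  through step 4 (drop(b1,rmD,left)): drop {ball_in(b1,rmD), free(left)}, keep {robot_in(rmD)}, require {carry(b1,left), robot_in(rmD)}
    → {carry(b1,left), robot_in(rmD)}
  through step 3 (go(rmA,rmD)): drop {robot_in(rmD)}, keep {carry(b1,left)}, require {robot_in(rmA)}
    → {carry(b1,left), robot_in(rmA)}
  through step 2 (pick(b1,rmA,left)): drop {carry(b1,left)}, keep {robot_in(rmA)}, require {ball_in(b1,rmA), free(left), robot_in(rmA)}
    → {ball_in(b1,rmA), free(left), robot_in(rmA)}
  through step 1 (drop(b1,rmA,right)): drop {ball_in(b1,rmA)}, keep {free(left), robot_in(rmA)}, require {carry(b1,right), robot_in(rmA)}
    → {carry(b1,right), free(left), robot_in(rmA)}

== RESULT ==
["carry(b1,right)", "free(left)", "robot_in(rmA)"]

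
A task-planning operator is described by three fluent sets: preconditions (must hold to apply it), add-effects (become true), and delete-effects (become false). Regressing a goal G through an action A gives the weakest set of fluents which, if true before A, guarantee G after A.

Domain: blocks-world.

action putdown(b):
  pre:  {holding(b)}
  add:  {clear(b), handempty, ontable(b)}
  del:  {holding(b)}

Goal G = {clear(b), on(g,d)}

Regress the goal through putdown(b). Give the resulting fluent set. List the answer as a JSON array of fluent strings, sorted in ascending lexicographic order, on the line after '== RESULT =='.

Compute (G \ add) ∪ pre:
  G ∩ del = {}  (empty — regression defined)
  G \ add = {clear(b), on(g,d)} \ {clear(b), handempty, ontable(b)} = {on(g,d)}
  ∪ pre   = {on(g,d)} ∪ {holding(b)}
          = {holding(b), on(g,d)}

== RESULT ==
["holding(b)", "on(g,d)"]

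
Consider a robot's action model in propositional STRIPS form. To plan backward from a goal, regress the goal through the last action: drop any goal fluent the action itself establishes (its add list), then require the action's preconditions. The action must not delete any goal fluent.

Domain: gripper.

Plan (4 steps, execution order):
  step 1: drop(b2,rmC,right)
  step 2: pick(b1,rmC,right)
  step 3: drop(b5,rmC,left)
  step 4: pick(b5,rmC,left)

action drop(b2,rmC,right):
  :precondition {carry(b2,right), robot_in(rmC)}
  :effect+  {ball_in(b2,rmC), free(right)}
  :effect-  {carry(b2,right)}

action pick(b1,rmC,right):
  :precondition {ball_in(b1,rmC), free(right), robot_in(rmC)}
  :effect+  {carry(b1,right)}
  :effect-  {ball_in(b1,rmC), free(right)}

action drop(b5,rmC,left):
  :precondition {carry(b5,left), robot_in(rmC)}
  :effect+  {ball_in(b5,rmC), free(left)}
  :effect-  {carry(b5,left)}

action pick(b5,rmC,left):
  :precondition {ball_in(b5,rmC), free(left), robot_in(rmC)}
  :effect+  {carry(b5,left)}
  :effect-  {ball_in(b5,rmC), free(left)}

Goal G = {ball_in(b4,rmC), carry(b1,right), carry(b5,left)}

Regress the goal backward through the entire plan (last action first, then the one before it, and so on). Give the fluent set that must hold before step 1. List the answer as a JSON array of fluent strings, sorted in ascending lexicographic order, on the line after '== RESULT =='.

Regress step by step:
  through step 4 (pick(b5,rmC,left)): drop {carry(b5,left)}, keep {ball_in(b4,rmC), carry(b1,right)}, require {ball_in(b5,rmC), free(left), robot_in(rmC)}
    → {ball_in(b4,rmC), ball_in(b5,rmC), carry(b1,right), free(left), robot_in(rmC)}
  through step 3 (drop(b5,rmC,left)): drop {ball_in(b5,rmC), free(left)}, keep {ball_in(b4,rmC), carry(b1,right), robot_in(rmC)}, require {carry(b5,left), robot_in(rmC)}
    → {ball_in(b4,rmC), carry(b1,right), carry(b5,left), robot_in(rmC)}
  through step 2 (pick(b1,rmC,right)): drop {carry(b1,right)}, keep {ball_in(b4,rmC), carry(b5,left), robot_in(rmC)}, require {ball_in(b1,rmC), free(right), robot_in(rmC)}
    → {ball_in(b1,rmC), ball_in(b4,rmC), carry(b5,left), free(right), robot_in(rmC)}
  through step 1 (drop(b2,rmC,right)): drop {free(right)}, keep {ball_in(b1,rmC), ball_in(b4,rmC), carry(b5,left), robot_in(rmC)}, require {carry(b2,right), robot_in(rmC)}
    → {ball_in(b1,rmC), ball_in(b4,rmC), carry(b2,right), carry(b5,left), robot_in(rmC)}

== RESULT ==
["ball_in(b1,rmC)", "ball_in(b4,rmC)", "carry(b2,right)", "carry(b5,left)", "robot_in(rmC)"]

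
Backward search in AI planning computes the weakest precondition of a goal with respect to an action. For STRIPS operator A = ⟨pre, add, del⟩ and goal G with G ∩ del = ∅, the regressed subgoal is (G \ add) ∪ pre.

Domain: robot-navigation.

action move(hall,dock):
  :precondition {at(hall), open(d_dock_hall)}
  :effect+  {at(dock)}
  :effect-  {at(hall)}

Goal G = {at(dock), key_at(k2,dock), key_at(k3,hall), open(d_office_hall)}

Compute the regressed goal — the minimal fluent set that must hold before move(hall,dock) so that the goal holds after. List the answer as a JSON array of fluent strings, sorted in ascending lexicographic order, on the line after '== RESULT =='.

Compute (G \ add) ∪ pre:
  G ∩ del = {}  (empty — regression defined)
  G \ add = {at(dock), key_at(k2,dock), key_at(k3,hall), open(d_office_hall)} \ {at(dock)} = {key_at(k2,dock), key_at(k3,hall), open(d_office_hall)}
  ∪ pre   = {key_at(k2,dock), key_at(k3,hall), open(d_office_hall)} ∪ {at(hall), open(d_dock_hall)}
          = {at(hall), key_at(k2,dock), key_at(k3,hall), open(d_dock_hall), open(d_office_hall)}

== RESULT ==
["at(hall)", "key_at(k2,dock)", "key_at(k3,hall)", "open(d_dock_hall)", "open(d_office_hall)"]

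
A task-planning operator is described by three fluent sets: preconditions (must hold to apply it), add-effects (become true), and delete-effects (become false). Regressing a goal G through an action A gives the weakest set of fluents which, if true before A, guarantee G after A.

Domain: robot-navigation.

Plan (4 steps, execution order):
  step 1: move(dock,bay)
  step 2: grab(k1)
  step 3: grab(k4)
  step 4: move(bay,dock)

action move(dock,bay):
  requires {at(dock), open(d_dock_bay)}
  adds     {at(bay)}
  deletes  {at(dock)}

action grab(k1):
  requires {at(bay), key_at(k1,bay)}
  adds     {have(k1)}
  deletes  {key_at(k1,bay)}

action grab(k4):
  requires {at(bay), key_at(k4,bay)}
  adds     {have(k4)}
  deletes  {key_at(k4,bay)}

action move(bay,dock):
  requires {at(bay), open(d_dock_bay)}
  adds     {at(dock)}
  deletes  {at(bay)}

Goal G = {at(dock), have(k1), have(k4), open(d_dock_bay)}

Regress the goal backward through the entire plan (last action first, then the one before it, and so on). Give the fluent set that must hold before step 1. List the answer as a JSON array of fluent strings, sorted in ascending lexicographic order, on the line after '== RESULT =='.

Regress step by step:
  through step 4 (move(bay,dock)): drop {at(dock)}, keep {have(k1), have(k4), open(d_dock_bay)}, require {at(bay), open(d_dock_bay)}
    → {at(bay), have(k1), have(k4), open(d_dock_bay)}
  through step 3 (grab(k4)): drop {have(k4)}, keep {at(bay), have(k1), open(d_dock_bay)}, require {at(bay), key_at(k4,bay)}
    → {at(bay), have(k1), key_at(k4,bay), open(d_dock_bay)}
  through step 2 (grab(k1)): drop {have(k1)}, keep {at(bay), key_at(k4,bay), open(d_dock_bay)}, require {at(bay), key_at(k1,bay)}
    → {at(bay), key_at(k1,bay), key_at(k4,bay), open(d_dock_bay)}
  through step 1 (move(dock,bay)): drop {at(bay)}, keep {key_at(k1,bay), key_at(k4,bay), open(d_dock_bay)}, require {at(dock), open(d_dock_bay)}
    → {at(dock), key_at(k1,bay), key_at(k4,bay), open(d_dock_bay)}

== RESULT ==
["at(dock)", "key_at(k1,bay)", "key_at(k4,bay)", "open(d_dock_bay)"]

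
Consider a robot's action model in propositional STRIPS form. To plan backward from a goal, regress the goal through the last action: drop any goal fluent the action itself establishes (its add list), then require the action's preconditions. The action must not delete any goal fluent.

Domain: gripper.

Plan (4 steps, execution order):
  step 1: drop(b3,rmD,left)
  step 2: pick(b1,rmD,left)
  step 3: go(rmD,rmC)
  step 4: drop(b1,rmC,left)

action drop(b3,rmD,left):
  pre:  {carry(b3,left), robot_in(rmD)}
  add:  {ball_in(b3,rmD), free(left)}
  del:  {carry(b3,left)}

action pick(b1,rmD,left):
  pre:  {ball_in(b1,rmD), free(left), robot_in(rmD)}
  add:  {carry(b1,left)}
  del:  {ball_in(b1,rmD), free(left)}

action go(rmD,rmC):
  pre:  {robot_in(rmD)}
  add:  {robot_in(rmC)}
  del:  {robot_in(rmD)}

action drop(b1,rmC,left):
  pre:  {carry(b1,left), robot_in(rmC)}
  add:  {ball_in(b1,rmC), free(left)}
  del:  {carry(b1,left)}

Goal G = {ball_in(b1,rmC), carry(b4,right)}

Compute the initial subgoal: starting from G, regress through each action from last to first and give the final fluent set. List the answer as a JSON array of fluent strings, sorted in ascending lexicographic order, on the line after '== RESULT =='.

Work backward from the goal:
  through step 4 (drop(b1,rmC,left)): drop {ball_in(b1,rmC)}, keep {carry(b4,right)}, require {carry(b1,left), robot_in(rmC)}
    → {carry(b1,left), carry(b4,right), robot_in(rmC)}
  through step 3 (go(rmD,rmC)): drop {robot_in(rmC)}, keep {carry(b1,left), carry(b4,right)}, require {robot_in(rmD)}
    → {carry(b1,left), carry(b4,right), robot_in(rmD)}
  through step 2 (pick(b1,rmD,left)): drop {carry(b1,left)}, keep {carry(b4,right), robot_in(rmD)}, require {ball_in(b1,rmD), free(left), robot_in(rmD)}
    → {ball_in(b1,rmD), carry(b4,right), free(left), robot_in(rmD)}
  through step 1 (drop(b3,rmD,left)): drop {free(left)}, keep {ball_in(b1,rmD), carry(b4,right), robot_in(rmD)}, require {carry(b3,left), robot_in(rmD)}
    → {ball_in(b1,rmD), carry(b3,left), carry(b4,right), robot_in(rmD)}

== RESULT ==
["ball_in(b1,rmD)", "carry(b3,left)", "carry(b4,right)", "robot_in(rmD)"]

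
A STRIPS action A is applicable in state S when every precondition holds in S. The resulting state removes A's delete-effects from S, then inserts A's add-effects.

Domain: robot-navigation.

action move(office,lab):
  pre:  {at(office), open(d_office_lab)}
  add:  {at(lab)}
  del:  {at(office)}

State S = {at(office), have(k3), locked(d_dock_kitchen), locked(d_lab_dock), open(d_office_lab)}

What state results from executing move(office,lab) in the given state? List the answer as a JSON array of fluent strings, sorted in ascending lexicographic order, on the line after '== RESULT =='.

Progress:
  pre ⊆ S: {at(office), open(d_office_lab)} ⊆ S  — applicable
  S \ del = {have(k3), locked(d_dock_kitchen), locked(d_lab_dock), open(d_office_lab)}
  ∪ add   = {at(lab), have(k3), locked(d_dock_kitchen), locked(d_lab_dock), open(d_office_lab)}

== RESULT ==
["at(lab)", "have(k3)", "locked(d_dock_kitchen)", "locked(d_lab_dock)", "open(d_office_lab)"]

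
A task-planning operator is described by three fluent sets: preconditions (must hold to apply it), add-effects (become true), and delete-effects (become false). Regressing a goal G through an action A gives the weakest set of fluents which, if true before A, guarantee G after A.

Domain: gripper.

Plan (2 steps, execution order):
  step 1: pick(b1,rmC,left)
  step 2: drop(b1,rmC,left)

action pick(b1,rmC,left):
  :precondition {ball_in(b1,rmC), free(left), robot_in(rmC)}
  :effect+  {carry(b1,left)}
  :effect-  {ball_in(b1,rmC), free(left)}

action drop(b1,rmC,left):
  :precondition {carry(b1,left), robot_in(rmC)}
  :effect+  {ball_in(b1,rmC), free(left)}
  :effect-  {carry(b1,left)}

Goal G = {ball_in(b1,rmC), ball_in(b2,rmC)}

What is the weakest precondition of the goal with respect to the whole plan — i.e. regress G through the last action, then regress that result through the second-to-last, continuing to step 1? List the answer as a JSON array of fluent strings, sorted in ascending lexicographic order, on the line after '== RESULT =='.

Regress step by step:
  through step 2 (drop(b1,rmC,left)): drop {ball_in(b1,rmC)}, keep {ball_in(b2,rmC)}, require {carry(b1,left), robot_in(rmC)}
    → {ball_in(b2,rmC), carry(b1,left), robot_in(rmC)}
  through step 1 (pick(b1,rmC,left)): drop {carry(b1,left)}, keep {ball_in(b2,rmC), robot_in(rmC)}, require {ball_in(b1,rmC), free(left), robot_in(rmC)}
    → {ball_in(b1,rmC), ball_in(b2,rmC), free(left), robot_in(rmC)}

== RESULT ==
["ball_in(b1,rmC)", "ball_in(b2,rmC)", "free(left)", "robot_in(rmC)"]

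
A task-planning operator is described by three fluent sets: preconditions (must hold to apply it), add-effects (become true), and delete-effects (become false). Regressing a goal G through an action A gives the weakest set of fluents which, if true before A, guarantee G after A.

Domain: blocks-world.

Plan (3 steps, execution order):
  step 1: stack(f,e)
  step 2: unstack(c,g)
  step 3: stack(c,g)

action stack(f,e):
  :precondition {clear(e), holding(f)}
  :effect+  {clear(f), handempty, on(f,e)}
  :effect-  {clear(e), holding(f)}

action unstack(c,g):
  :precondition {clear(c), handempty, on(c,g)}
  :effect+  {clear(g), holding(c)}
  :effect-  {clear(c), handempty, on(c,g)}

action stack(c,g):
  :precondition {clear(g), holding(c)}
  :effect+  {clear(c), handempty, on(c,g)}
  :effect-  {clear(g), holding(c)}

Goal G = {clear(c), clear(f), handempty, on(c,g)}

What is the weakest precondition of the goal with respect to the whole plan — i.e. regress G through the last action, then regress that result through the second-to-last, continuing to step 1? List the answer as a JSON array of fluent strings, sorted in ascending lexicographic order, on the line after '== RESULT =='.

Regress step by step:
  through step 3 (stack(c,g)): drop {clear(c), handempty, on(c,g)}, keep {clear(f)}, require {clear(g), holding(c)}
    → {clear(f), clear(g), holding(c)}
  through step 2 (unstack(c,g)): drop {clear(g), holding(c)}, keep {clear(f)}, require {clear(c), handempty, on(c,g)}
    → {clear(c), clear(f), handempty, on(c,g)}
  through step 1 (stack(f,e)): drop {clear(f), handempty}, keep {clear(c), on(c,g)}, require {clear(e), holding(f)}
    → {clear(c), clear(e), holding(f), on(c,g)}

== RESULT ==
["clear(c)", "clear(e)", "holding(f)", "on(c,g)"]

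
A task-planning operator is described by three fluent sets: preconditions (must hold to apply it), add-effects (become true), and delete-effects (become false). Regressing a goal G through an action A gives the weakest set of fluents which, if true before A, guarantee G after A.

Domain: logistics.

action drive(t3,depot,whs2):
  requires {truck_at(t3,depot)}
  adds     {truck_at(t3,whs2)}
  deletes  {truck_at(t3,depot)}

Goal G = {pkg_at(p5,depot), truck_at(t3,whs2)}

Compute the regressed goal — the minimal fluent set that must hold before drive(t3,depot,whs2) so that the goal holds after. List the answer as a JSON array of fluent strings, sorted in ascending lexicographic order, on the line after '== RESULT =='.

Regress:
  G ∩ del = {}  (empty — regression defined)
  G \ add = {pkg_at(p5,depot), truck_at(t3,whs2)} \ {truck_at(t3,whs2)} = {pkg_at(p5,depot)}
  ∪ pre   = {pkg_at(p5,depot)} ∪ {truck_at(t3,depot)}
          = {pkg_at(p5,depot), truck_at(t3,depot)}

== RESULT ==
["pkg_at(p5,depot)", "truck_at(t3,depot)"]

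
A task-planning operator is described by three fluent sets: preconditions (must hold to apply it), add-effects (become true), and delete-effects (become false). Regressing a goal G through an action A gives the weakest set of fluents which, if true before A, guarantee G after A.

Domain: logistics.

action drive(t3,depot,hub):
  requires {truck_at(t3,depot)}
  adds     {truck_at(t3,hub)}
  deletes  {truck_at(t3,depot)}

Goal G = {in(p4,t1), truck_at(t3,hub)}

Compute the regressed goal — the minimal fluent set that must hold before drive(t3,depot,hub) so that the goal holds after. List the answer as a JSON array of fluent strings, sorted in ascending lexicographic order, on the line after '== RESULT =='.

Compute (G \ add) ∪ pre:
  G ∩ del = {}  (empty — regression defined)
  G \ add = {in(p4,t1), truck_at(t3,hub)} \ {truck_at(t3,hub)} = {in(p4,t1)}
  ∪ pre   = {in(p4,t1)} ∪ {truck_at(t3,depot)}
          = {in(p4,t1), truck_at(t3,depot)}

== RESULT ==
["in(p4,t1)", "truck_at(t3,depot)"]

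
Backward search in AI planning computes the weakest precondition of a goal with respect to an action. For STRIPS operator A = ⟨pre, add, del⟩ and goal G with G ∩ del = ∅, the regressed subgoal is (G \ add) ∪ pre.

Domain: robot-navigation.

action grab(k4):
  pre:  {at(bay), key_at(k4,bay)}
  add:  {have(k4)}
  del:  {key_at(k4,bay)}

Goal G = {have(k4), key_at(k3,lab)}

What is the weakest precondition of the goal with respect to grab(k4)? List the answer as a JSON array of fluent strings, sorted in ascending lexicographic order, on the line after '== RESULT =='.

Regress:
  G ∩ del = {}  (empty — regression defined)
  G \ add = {have(k4), key_at(k3,lab)} \ {have(k4)} = {key_at(k3,lab)}
  ∪ pre   = {key_at(k3,lab)} ∪ {at(bay), key_at(k4,bay)}
          = {at(bay), key_at(k3,lab), key_at(k4,bay)}

== RESULT ==
["at(bay)", "key_at(k3,lab)", "key_at(k4,bay)"]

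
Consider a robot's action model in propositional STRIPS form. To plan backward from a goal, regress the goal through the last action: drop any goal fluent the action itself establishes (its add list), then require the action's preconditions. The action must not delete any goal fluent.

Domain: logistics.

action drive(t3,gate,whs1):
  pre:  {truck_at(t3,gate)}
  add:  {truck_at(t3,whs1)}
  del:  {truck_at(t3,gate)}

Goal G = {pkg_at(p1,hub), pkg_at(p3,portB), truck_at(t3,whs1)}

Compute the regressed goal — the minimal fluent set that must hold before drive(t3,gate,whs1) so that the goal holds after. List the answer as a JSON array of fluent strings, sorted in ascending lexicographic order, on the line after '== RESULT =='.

Regress:
  G ∩ del = {}  (empty — regression defined)
  G \ add = {pkg_at(p1,hub), pkg_at(p3,portB), truck_at(t3,whs1)} \ {truck_at(t3,whs1)} = {pkg_at(p1,hub), pkg_at(p3,portB)}
  ∪ pre   = {pkg_at(p1,hub), pkg_at(p3,portB)} ∪ {truck_at(t3,gate)}
          = {pkg_at(p1,hub), pkg_at(p3,portB), truck_at(t3,gate)}

== RESULT ==
["pkg_at(p1,hub)", "pkg_at(p3,portB)", "truck_at(t3,gate)"]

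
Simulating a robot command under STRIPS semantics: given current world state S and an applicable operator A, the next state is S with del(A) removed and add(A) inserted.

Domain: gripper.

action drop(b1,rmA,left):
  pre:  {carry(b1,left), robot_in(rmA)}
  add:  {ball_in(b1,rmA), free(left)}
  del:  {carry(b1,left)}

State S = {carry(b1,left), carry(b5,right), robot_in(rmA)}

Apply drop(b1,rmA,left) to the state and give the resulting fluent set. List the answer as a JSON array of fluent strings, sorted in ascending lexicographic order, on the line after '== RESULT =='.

Compute (S \ del) ∪ add:
  pre ⊆ S: {carry(b1,left), robot_in(rmA)} ⊆ S  — applicable
  S \ del = {carry(b5,right), robot_in(rmA)}
  ∪ add   = {ball_in(b1,rmA), carry(b5,right), free(left), robot_in(rmA)}

== RESULT ==
["ball_in(b1,rmA)", "carry(b5,right)", "free(left)", "robot_in(rmA)"]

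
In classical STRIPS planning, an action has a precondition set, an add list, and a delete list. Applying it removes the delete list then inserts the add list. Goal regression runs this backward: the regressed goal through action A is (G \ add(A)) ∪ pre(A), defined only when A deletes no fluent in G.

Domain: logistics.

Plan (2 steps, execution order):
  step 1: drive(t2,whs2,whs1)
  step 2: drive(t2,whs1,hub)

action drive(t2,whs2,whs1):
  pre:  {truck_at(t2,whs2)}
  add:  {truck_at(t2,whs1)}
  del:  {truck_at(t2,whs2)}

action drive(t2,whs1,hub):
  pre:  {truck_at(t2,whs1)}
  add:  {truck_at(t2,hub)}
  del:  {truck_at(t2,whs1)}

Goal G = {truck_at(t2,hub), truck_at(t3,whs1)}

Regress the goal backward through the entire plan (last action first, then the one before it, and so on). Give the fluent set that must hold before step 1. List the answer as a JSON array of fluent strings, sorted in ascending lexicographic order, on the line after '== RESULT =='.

Regress step by step:
  through step 2 (drive(t2,whs1,hub)): drop {truck_at(t2,hub)}, keep {truck_at(t3,whs1)}, require {truck_at(t2,whs1)}
    → {truck_at(t2,whs1), truck_at(t3,whs1)}
  through step 1 (drive(t2,whs2,whs1)): drop {truck_at(t2,whs1)}, keep {truck_at(t3,whs1)}, require {truck_at(t2,whs2)}
    → {truck_at(t2,whs2), truck_at(t3,whs1)}

== RESULT ==
["truck_at(t2,whs2)", "truck_at(t3,whs1)"]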